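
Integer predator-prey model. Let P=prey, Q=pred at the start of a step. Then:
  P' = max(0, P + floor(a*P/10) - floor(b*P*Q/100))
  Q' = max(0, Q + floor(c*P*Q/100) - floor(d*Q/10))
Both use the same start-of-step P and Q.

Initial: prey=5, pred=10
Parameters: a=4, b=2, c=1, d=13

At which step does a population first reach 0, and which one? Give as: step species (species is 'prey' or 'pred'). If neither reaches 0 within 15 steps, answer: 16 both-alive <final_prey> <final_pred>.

Answer: 1 pred

Derivation:
Step 1: prey: 5+2-1=6; pred: 10+0-13=0
First extinction: pred at step 1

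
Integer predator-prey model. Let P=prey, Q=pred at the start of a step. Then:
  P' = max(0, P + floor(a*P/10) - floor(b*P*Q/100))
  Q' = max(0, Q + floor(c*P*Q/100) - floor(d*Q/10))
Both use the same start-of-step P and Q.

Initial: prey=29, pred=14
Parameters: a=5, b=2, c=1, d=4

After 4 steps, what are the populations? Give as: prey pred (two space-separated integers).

Answer: 67 15

Derivation:
Step 1: prey: 29+14-8=35; pred: 14+4-5=13
Step 2: prey: 35+17-9=43; pred: 13+4-5=12
Step 3: prey: 43+21-10=54; pred: 12+5-4=13
Step 4: prey: 54+27-14=67; pred: 13+7-5=15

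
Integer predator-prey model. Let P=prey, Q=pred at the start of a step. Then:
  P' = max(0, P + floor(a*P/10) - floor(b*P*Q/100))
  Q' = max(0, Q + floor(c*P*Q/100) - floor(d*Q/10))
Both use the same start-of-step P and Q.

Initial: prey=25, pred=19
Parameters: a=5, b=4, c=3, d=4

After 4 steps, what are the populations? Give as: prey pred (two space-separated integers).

Answer: 1 18

Derivation:
Step 1: prey: 25+12-19=18; pred: 19+14-7=26
Step 2: prey: 18+9-18=9; pred: 26+14-10=30
Step 3: prey: 9+4-10=3; pred: 30+8-12=26
Step 4: prey: 3+1-3=1; pred: 26+2-10=18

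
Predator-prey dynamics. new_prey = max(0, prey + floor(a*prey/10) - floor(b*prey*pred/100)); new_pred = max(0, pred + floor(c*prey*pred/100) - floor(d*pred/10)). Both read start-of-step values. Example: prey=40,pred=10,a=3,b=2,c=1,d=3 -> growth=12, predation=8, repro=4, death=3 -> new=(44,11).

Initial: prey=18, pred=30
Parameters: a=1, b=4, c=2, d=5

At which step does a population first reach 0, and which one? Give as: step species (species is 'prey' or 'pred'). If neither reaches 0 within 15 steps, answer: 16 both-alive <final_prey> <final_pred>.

Step 1: prey: 18+1-21=0; pred: 30+10-15=25
First extinction: prey at step 1

Answer: 1 prey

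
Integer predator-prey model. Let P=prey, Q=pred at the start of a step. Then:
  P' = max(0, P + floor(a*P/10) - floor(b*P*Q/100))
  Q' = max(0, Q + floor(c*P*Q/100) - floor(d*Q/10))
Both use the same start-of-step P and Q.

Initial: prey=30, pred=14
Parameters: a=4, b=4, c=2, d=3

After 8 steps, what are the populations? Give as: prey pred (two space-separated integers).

Answer: 1 7

Derivation:
Step 1: prey: 30+12-16=26; pred: 14+8-4=18
Step 2: prey: 26+10-18=18; pred: 18+9-5=22
Step 3: prey: 18+7-15=10; pred: 22+7-6=23
Step 4: prey: 10+4-9=5; pred: 23+4-6=21
Step 5: prey: 5+2-4=3; pred: 21+2-6=17
Step 6: prey: 3+1-2=2; pred: 17+1-5=13
Step 7: prey: 2+0-1=1; pred: 13+0-3=10
Step 8: prey: 1+0-0=1; pred: 10+0-3=7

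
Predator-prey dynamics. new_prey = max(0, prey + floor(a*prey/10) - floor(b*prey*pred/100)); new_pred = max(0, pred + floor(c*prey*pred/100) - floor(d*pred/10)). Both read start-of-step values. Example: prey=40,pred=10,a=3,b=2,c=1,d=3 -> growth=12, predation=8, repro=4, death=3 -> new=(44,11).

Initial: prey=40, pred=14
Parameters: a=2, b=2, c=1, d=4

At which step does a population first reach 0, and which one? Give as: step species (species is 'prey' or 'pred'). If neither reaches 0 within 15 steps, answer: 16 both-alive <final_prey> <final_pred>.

Answer: 16 both-alive 58 5

Derivation:
Step 1: prey: 40+8-11=37; pred: 14+5-5=14
Step 2: prey: 37+7-10=34; pred: 14+5-5=14
Step 3: prey: 34+6-9=31; pred: 14+4-5=13
Step 4: prey: 31+6-8=29; pred: 13+4-5=12
Step 5: prey: 29+5-6=28; pred: 12+3-4=11
Step 6: prey: 28+5-6=27; pred: 11+3-4=10
Step 7: prey: 27+5-5=27; pred: 10+2-4=8
Step 8: prey: 27+5-4=28; pred: 8+2-3=7
Step 9: prey: 28+5-3=30; pred: 7+1-2=6
Step 10: prey: 30+6-3=33; pred: 6+1-2=5
Step 11: prey: 33+6-3=36; pred: 5+1-2=4
Step 12: prey: 36+7-2=41; pred: 4+1-1=4
Step 13: prey: 41+8-3=46; pred: 4+1-1=4
Step 14: prey: 46+9-3=52; pred: 4+1-1=4
Step 15: prey: 52+10-4=58; pred: 4+2-1=5
No extinction within 15 steps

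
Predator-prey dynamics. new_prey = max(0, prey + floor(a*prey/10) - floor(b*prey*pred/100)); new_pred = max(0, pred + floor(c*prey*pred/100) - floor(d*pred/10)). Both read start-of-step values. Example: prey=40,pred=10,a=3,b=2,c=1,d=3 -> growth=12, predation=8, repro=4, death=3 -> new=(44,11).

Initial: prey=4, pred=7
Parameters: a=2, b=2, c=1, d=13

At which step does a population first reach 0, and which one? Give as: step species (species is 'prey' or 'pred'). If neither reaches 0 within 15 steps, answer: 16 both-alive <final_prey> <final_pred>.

Answer: 1 pred

Derivation:
Step 1: prey: 4+0-0=4; pred: 7+0-9=0
First extinction: pred at step 1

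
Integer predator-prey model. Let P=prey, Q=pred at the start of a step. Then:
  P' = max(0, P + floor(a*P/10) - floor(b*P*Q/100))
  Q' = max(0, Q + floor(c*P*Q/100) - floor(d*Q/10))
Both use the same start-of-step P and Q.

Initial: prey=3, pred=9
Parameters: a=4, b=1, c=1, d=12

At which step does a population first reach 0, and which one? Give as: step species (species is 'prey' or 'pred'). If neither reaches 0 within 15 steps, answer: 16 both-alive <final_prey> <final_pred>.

Answer: 1 pred

Derivation:
Step 1: prey: 3+1-0=4; pred: 9+0-10=0
First extinction: pred at step 1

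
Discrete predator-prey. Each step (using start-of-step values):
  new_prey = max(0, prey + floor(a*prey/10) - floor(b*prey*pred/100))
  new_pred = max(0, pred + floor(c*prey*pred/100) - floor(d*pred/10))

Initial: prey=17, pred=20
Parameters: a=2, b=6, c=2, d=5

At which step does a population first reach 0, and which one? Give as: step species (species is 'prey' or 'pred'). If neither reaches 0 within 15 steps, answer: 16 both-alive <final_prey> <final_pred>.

Answer: 1 prey

Derivation:
Step 1: prey: 17+3-20=0; pred: 20+6-10=16
First extinction: prey at step 1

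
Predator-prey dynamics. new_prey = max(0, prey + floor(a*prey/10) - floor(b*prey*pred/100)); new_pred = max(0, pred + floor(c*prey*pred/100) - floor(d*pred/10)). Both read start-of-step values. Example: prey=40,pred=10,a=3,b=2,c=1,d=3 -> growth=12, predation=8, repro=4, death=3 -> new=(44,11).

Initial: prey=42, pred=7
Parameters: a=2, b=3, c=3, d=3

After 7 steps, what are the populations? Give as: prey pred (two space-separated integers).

Step 1: prey: 42+8-8=42; pred: 7+8-2=13
Step 2: prey: 42+8-16=34; pred: 13+16-3=26
Step 3: prey: 34+6-26=14; pred: 26+26-7=45
Step 4: prey: 14+2-18=0; pred: 45+18-13=50
Step 5: prey: 0+0-0=0; pred: 50+0-15=35
Step 6: prey: 0+0-0=0; pred: 35+0-10=25
Step 7: prey: 0+0-0=0; pred: 25+0-7=18

Answer: 0 18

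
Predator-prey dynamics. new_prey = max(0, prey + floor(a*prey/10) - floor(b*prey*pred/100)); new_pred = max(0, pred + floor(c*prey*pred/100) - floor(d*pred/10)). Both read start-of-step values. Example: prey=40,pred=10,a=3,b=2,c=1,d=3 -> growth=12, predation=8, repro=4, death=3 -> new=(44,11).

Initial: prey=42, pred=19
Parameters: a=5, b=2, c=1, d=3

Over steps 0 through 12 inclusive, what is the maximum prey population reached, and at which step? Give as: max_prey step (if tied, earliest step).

Answer: 52 2

Derivation:
Step 1: prey: 42+21-15=48; pred: 19+7-5=21
Step 2: prey: 48+24-20=52; pred: 21+10-6=25
Step 3: prey: 52+26-26=52; pred: 25+13-7=31
Step 4: prey: 52+26-32=46; pred: 31+16-9=38
Step 5: prey: 46+23-34=35; pred: 38+17-11=44
Step 6: prey: 35+17-30=22; pred: 44+15-13=46
Step 7: prey: 22+11-20=13; pred: 46+10-13=43
Step 8: prey: 13+6-11=8; pred: 43+5-12=36
Step 9: prey: 8+4-5=7; pred: 36+2-10=28
Step 10: prey: 7+3-3=7; pred: 28+1-8=21
Step 11: prey: 7+3-2=8; pred: 21+1-6=16
Step 12: prey: 8+4-2=10; pred: 16+1-4=13
Max prey = 52 at step 2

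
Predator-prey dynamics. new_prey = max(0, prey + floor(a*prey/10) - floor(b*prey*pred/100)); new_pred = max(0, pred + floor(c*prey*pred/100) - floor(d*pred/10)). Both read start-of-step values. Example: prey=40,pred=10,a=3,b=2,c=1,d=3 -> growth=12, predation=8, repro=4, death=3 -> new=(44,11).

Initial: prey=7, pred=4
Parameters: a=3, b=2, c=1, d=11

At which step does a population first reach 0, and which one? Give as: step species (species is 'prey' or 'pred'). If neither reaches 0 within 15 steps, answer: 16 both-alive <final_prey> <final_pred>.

Step 1: prey: 7+2-0=9; pred: 4+0-4=0
First extinction: pred at step 1

Answer: 1 pred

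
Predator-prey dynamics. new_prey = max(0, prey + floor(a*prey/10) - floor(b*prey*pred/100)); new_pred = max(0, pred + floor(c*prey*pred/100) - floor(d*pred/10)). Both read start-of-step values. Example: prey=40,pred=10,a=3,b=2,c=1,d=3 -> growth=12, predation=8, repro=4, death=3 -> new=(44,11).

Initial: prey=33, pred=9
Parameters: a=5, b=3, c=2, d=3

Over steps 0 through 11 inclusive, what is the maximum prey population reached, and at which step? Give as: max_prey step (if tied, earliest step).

Answer: 47 2

Derivation:
Step 1: prey: 33+16-8=41; pred: 9+5-2=12
Step 2: prey: 41+20-14=47; pred: 12+9-3=18
Step 3: prey: 47+23-25=45; pred: 18+16-5=29
Step 4: prey: 45+22-39=28; pred: 29+26-8=47
Step 5: prey: 28+14-39=3; pred: 47+26-14=59
Step 6: prey: 3+1-5=0; pred: 59+3-17=45
Step 7: prey: 0+0-0=0; pred: 45+0-13=32
Step 8: prey: 0+0-0=0; pred: 32+0-9=23
Step 9: prey: 0+0-0=0; pred: 23+0-6=17
Step 10: prey: 0+0-0=0; pred: 17+0-5=12
Step 11: prey: 0+0-0=0; pred: 12+0-3=9
Max prey = 47 at step 2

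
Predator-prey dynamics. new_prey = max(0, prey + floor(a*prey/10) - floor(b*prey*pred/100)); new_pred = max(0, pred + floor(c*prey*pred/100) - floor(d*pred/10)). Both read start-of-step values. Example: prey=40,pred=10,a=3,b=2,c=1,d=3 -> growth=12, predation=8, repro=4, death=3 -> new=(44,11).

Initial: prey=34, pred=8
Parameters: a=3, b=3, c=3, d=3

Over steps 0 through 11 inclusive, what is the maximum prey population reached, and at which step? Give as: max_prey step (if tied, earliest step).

Answer: 36 1

Derivation:
Step 1: prey: 34+10-8=36; pred: 8+8-2=14
Step 2: prey: 36+10-15=31; pred: 14+15-4=25
Step 3: prey: 31+9-23=17; pred: 25+23-7=41
Step 4: prey: 17+5-20=2; pred: 41+20-12=49
Step 5: prey: 2+0-2=0; pred: 49+2-14=37
Step 6: prey: 0+0-0=0; pred: 37+0-11=26
Step 7: prey: 0+0-0=0; pred: 26+0-7=19
Step 8: prey: 0+0-0=0; pred: 19+0-5=14
Step 9: prey: 0+0-0=0; pred: 14+0-4=10
Step 10: prey: 0+0-0=0; pred: 10+0-3=7
Step 11: prey: 0+0-0=0; pred: 7+0-2=5
Max prey = 36 at step 1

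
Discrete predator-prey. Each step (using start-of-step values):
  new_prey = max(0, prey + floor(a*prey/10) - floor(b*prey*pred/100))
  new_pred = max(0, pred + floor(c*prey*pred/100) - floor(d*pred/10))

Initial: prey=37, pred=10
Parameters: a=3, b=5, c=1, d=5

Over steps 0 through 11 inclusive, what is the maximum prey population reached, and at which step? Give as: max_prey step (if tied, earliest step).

Answer: 126 11

Derivation:
Step 1: prey: 37+11-18=30; pred: 10+3-5=8
Step 2: prey: 30+9-12=27; pred: 8+2-4=6
Step 3: prey: 27+8-8=27; pred: 6+1-3=4
Step 4: prey: 27+8-5=30; pred: 4+1-2=3
Step 5: prey: 30+9-4=35; pred: 3+0-1=2
Step 6: prey: 35+10-3=42; pred: 2+0-1=1
Step 7: prey: 42+12-2=52; pred: 1+0-0=1
Step 8: prey: 52+15-2=65; pred: 1+0-0=1
Step 9: prey: 65+19-3=81; pred: 1+0-0=1
Step 10: prey: 81+24-4=101; pred: 1+0-0=1
Step 11: prey: 101+30-5=126; pred: 1+1-0=2
Max prey = 126 at step 11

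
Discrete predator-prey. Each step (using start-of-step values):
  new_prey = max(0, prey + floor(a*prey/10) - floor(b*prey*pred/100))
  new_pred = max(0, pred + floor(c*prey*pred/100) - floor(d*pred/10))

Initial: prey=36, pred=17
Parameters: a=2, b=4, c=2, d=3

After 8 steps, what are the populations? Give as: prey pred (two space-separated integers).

Step 1: prey: 36+7-24=19; pred: 17+12-5=24
Step 2: prey: 19+3-18=4; pred: 24+9-7=26
Step 3: prey: 4+0-4=0; pred: 26+2-7=21
Step 4: prey: 0+0-0=0; pred: 21+0-6=15
Step 5: prey: 0+0-0=0; pred: 15+0-4=11
Step 6: prey: 0+0-0=0; pred: 11+0-3=8
Step 7: prey: 0+0-0=0; pred: 8+0-2=6
Step 8: prey: 0+0-0=0; pred: 6+0-1=5

Answer: 0 5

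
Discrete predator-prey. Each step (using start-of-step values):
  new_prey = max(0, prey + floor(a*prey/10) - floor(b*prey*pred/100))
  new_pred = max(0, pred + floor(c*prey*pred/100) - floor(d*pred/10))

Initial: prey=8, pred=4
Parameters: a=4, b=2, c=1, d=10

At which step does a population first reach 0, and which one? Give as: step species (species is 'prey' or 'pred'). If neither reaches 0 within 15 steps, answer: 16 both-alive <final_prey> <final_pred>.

Answer: 1 pred

Derivation:
Step 1: prey: 8+3-0=11; pred: 4+0-4=0
First extinction: pred at step 1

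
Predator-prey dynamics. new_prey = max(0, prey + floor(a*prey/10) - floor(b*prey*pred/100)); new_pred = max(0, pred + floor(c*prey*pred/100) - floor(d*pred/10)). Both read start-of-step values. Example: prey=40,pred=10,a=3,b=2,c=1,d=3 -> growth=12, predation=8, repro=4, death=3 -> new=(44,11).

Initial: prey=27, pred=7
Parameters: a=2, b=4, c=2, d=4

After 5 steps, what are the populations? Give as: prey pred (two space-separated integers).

Answer: 14 8

Derivation:
Step 1: prey: 27+5-7=25; pred: 7+3-2=8
Step 2: prey: 25+5-8=22; pred: 8+4-3=9
Step 3: prey: 22+4-7=19; pred: 9+3-3=9
Step 4: prey: 19+3-6=16; pred: 9+3-3=9
Step 5: prey: 16+3-5=14; pred: 9+2-3=8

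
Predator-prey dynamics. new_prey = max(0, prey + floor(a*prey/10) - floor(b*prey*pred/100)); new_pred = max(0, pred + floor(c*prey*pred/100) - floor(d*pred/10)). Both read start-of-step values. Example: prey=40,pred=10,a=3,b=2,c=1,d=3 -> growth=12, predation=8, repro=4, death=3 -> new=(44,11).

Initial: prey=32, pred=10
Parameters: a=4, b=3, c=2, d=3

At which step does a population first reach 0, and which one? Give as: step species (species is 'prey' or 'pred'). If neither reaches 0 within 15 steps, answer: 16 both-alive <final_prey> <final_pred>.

Answer: 16 both-alive 1 3

Derivation:
Step 1: prey: 32+12-9=35; pred: 10+6-3=13
Step 2: prey: 35+14-13=36; pred: 13+9-3=19
Step 3: prey: 36+14-20=30; pred: 19+13-5=27
Step 4: prey: 30+12-24=18; pred: 27+16-8=35
Step 5: prey: 18+7-18=7; pred: 35+12-10=37
Step 6: prey: 7+2-7=2; pred: 37+5-11=31
Step 7: prey: 2+0-1=1; pred: 31+1-9=23
Step 8: prey: 1+0-0=1; pred: 23+0-6=17
Step 9: prey: 1+0-0=1; pred: 17+0-5=12
Step 10: prey: 1+0-0=1; pred: 12+0-3=9
Step 11: prey: 1+0-0=1; pred: 9+0-2=7
Step 12: prey: 1+0-0=1; pred: 7+0-2=5
Step 13: prey: 1+0-0=1; pred: 5+0-1=4
Step 14: prey: 1+0-0=1; pred: 4+0-1=3
Step 15: prey: 1+0-0=1; pred: 3+0-0=3
No extinction within 15 steps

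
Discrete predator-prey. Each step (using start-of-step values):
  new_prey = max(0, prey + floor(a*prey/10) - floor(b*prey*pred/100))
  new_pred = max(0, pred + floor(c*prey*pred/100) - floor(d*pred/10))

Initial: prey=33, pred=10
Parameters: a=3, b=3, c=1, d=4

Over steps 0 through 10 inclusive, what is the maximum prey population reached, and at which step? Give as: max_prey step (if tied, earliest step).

Answer: 54 9

Derivation:
Step 1: prey: 33+9-9=33; pred: 10+3-4=9
Step 2: prey: 33+9-8=34; pred: 9+2-3=8
Step 3: prey: 34+10-8=36; pred: 8+2-3=7
Step 4: prey: 36+10-7=39; pred: 7+2-2=7
Step 5: prey: 39+11-8=42; pred: 7+2-2=7
Step 6: prey: 42+12-8=46; pred: 7+2-2=7
Step 7: prey: 46+13-9=50; pred: 7+3-2=8
Step 8: prey: 50+15-12=53; pred: 8+4-3=9
Step 9: prey: 53+15-14=54; pred: 9+4-3=10
Step 10: prey: 54+16-16=54; pred: 10+5-4=11
Max prey = 54 at step 9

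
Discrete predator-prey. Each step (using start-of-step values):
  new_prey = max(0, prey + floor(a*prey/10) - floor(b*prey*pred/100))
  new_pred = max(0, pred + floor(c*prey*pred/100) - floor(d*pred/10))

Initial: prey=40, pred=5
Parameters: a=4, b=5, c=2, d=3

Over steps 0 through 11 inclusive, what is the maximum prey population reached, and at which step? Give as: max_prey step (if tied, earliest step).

Step 1: prey: 40+16-10=46; pred: 5+4-1=8
Step 2: prey: 46+18-18=46; pred: 8+7-2=13
Step 3: prey: 46+18-29=35; pred: 13+11-3=21
Step 4: prey: 35+14-36=13; pred: 21+14-6=29
Step 5: prey: 13+5-18=0; pred: 29+7-8=28
Step 6: prey: 0+0-0=0; pred: 28+0-8=20
Step 7: prey: 0+0-0=0; pred: 20+0-6=14
Step 8: prey: 0+0-0=0; pred: 14+0-4=10
Step 9: prey: 0+0-0=0; pred: 10+0-3=7
Step 10: prey: 0+0-0=0; pred: 7+0-2=5
Step 11: prey: 0+0-0=0; pred: 5+0-1=4
Max prey = 46 at step 1

Answer: 46 1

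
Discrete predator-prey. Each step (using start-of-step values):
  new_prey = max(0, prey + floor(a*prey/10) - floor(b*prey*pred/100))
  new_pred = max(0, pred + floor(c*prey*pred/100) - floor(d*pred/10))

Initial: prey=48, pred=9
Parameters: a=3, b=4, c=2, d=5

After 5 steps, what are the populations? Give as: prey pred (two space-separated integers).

Answer: 6 13

Derivation:
Step 1: prey: 48+14-17=45; pred: 9+8-4=13
Step 2: prey: 45+13-23=35; pred: 13+11-6=18
Step 3: prey: 35+10-25=20; pred: 18+12-9=21
Step 4: prey: 20+6-16=10; pred: 21+8-10=19
Step 5: prey: 10+3-7=6; pred: 19+3-9=13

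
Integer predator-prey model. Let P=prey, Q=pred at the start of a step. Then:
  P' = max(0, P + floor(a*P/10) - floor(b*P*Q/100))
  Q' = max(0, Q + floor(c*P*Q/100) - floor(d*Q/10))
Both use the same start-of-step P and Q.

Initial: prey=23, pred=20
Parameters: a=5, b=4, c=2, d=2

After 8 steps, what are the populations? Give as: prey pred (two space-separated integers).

Answer: 2 11

Derivation:
Step 1: prey: 23+11-18=16; pred: 20+9-4=25
Step 2: prey: 16+8-16=8; pred: 25+8-5=28
Step 3: prey: 8+4-8=4; pred: 28+4-5=27
Step 4: prey: 4+2-4=2; pred: 27+2-5=24
Step 5: prey: 2+1-1=2; pred: 24+0-4=20
Step 6: prey: 2+1-1=2; pred: 20+0-4=16
Step 7: prey: 2+1-1=2; pred: 16+0-3=13
Step 8: prey: 2+1-1=2; pred: 13+0-2=11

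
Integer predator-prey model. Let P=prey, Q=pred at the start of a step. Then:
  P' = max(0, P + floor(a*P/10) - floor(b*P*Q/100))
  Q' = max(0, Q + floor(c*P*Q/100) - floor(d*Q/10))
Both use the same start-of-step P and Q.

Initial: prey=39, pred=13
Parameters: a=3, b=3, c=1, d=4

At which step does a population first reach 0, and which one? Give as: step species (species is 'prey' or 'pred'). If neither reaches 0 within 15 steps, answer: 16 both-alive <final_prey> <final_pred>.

Answer: 16 both-alive 54 11

Derivation:
Step 1: prey: 39+11-15=35; pred: 13+5-5=13
Step 2: prey: 35+10-13=32; pred: 13+4-5=12
Step 3: prey: 32+9-11=30; pred: 12+3-4=11
Step 4: prey: 30+9-9=30; pred: 11+3-4=10
Step 5: prey: 30+9-9=30; pred: 10+3-4=9
Step 6: prey: 30+9-8=31; pred: 9+2-3=8
Step 7: prey: 31+9-7=33; pred: 8+2-3=7
Step 8: prey: 33+9-6=36; pred: 7+2-2=7
Step 9: prey: 36+10-7=39; pred: 7+2-2=7
Step 10: prey: 39+11-8=42; pred: 7+2-2=7
Step 11: prey: 42+12-8=46; pred: 7+2-2=7
Step 12: prey: 46+13-9=50; pred: 7+3-2=8
Step 13: prey: 50+15-12=53; pred: 8+4-3=9
Step 14: prey: 53+15-14=54; pred: 9+4-3=10
Step 15: prey: 54+16-16=54; pred: 10+5-4=11
No extinction within 15 steps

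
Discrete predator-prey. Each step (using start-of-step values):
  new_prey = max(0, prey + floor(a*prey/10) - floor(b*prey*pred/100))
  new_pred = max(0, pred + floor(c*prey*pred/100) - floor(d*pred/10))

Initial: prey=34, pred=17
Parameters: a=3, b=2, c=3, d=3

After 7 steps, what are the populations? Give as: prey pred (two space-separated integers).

Step 1: prey: 34+10-11=33; pred: 17+17-5=29
Step 2: prey: 33+9-19=23; pred: 29+28-8=49
Step 3: prey: 23+6-22=7; pred: 49+33-14=68
Step 4: prey: 7+2-9=0; pred: 68+14-20=62
Step 5: prey: 0+0-0=0; pred: 62+0-18=44
Step 6: prey: 0+0-0=0; pred: 44+0-13=31
Step 7: prey: 0+0-0=0; pred: 31+0-9=22

Answer: 0 22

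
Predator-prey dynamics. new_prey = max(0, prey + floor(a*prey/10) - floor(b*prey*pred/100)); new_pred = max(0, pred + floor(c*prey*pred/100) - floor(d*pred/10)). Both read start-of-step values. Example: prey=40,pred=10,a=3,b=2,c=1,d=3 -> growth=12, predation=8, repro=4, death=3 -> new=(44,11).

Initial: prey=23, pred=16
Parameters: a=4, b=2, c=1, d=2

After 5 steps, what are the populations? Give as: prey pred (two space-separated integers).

Answer: 29 21

Derivation:
Step 1: prey: 23+9-7=25; pred: 16+3-3=16
Step 2: prey: 25+10-8=27; pred: 16+4-3=17
Step 3: prey: 27+10-9=28; pred: 17+4-3=18
Step 4: prey: 28+11-10=29; pred: 18+5-3=20
Step 5: prey: 29+11-11=29; pred: 20+5-4=21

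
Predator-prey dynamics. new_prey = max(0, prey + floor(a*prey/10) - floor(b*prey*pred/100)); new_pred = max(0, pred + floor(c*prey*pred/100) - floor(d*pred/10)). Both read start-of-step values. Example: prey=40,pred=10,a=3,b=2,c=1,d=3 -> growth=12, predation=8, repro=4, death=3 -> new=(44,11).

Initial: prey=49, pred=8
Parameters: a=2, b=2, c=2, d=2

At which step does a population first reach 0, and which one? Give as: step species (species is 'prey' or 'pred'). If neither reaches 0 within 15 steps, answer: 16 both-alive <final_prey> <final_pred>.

Answer: 5 prey

Derivation:
Step 1: prey: 49+9-7=51; pred: 8+7-1=14
Step 2: prey: 51+10-14=47; pred: 14+14-2=26
Step 3: prey: 47+9-24=32; pred: 26+24-5=45
Step 4: prey: 32+6-28=10; pred: 45+28-9=64
Step 5: prey: 10+2-12=0; pred: 64+12-12=64
First extinction: prey at step 5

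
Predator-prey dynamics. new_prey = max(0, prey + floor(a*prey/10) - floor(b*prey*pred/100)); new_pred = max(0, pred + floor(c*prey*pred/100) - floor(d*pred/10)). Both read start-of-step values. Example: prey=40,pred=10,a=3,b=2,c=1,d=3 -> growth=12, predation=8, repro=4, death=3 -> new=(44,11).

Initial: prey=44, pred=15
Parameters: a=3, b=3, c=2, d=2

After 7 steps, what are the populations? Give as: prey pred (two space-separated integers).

Step 1: prey: 44+13-19=38; pred: 15+13-3=25
Step 2: prey: 38+11-28=21; pred: 25+19-5=39
Step 3: prey: 21+6-24=3; pred: 39+16-7=48
Step 4: prey: 3+0-4=0; pred: 48+2-9=41
Step 5: prey: 0+0-0=0; pred: 41+0-8=33
Step 6: prey: 0+0-0=0; pred: 33+0-6=27
Step 7: prey: 0+0-0=0; pred: 27+0-5=22

Answer: 0 22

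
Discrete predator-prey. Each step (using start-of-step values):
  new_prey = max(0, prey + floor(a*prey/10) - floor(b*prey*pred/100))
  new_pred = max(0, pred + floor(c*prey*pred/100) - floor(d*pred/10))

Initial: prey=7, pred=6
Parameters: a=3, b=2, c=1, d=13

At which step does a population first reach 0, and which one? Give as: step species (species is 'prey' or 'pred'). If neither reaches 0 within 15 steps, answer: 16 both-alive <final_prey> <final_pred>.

Step 1: prey: 7+2-0=9; pred: 6+0-7=0
First extinction: pred at step 1

Answer: 1 pred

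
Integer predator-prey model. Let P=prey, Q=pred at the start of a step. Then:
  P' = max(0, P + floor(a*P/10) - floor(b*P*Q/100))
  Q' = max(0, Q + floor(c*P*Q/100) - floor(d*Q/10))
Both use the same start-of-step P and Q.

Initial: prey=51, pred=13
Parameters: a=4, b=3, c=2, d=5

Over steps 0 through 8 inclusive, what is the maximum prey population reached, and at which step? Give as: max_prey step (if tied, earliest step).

Answer: 52 1

Derivation:
Step 1: prey: 51+20-19=52; pred: 13+13-6=20
Step 2: prey: 52+20-31=41; pred: 20+20-10=30
Step 3: prey: 41+16-36=21; pred: 30+24-15=39
Step 4: prey: 21+8-24=5; pred: 39+16-19=36
Step 5: prey: 5+2-5=2; pred: 36+3-18=21
Step 6: prey: 2+0-1=1; pred: 21+0-10=11
Step 7: prey: 1+0-0=1; pred: 11+0-5=6
Step 8: prey: 1+0-0=1; pred: 6+0-3=3
Max prey = 52 at step 1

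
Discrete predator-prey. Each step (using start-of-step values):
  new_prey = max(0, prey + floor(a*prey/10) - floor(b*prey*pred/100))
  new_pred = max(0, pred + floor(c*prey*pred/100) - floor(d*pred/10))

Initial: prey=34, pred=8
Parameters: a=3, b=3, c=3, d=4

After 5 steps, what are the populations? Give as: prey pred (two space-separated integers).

Answer: 0 32

Derivation:
Step 1: prey: 34+10-8=36; pred: 8+8-3=13
Step 2: prey: 36+10-14=32; pred: 13+14-5=22
Step 3: prey: 32+9-21=20; pred: 22+21-8=35
Step 4: prey: 20+6-21=5; pred: 35+21-14=42
Step 5: prey: 5+1-6=0; pred: 42+6-16=32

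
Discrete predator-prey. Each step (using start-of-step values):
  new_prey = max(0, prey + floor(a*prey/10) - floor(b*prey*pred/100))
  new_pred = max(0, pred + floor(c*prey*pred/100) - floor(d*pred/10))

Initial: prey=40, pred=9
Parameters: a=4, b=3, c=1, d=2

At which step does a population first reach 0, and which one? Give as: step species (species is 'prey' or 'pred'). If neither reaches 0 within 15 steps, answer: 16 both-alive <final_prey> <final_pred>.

Step 1: prey: 40+16-10=46; pred: 9+3-1=11
Step 2: prey: 46+18-15=49; pred: 11+5-2=14
Step 3: prey: 49+19-20=48; pred: 14+6-2=18
Step 4: prey: 48+19-25=42; pred: 18+8-3=23
Step 5: prey: 42+16-28=30; pred: 23+9-4=28
Step 6: prey: 30+12-25=17; pred: 28+8-5=31
Step 7: prey: 17+6-15=8; pred: 31+5-6=30
Step 8: prey: 8+3-7=4; pred: 30+2-6=26
Step 9: prey: 4+1-3=2; pred: 26+1-5=22
Step 10: prey: 2+0-1=1; pred: 22+0-4=18
Step 11: prey: 1+0-0=1; pred: 18+0-3=15
Step 12: prey: 1+0-0=1; pred: 15+0-3=12
Step 13: prey: 1+0-0=1; pred: 12+0-2=10
Step 14: prey: 1+0-0=1; pred: 10+0-2=8
Step 15: prey: 1+0-0=1; pred: 8+0-1=7
No extinction within 15 steps

Answer: 16 both-alive 1 7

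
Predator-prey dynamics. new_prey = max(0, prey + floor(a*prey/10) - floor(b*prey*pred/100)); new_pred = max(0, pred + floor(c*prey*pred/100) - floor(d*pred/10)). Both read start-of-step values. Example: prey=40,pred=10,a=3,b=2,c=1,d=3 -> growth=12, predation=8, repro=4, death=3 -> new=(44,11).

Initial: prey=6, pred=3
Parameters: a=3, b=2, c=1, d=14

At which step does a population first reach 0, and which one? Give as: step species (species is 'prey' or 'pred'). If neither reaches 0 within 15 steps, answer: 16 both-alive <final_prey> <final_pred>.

Answer: 1 pred

Derivation:
Step 1: prey: 6+1-0=7; pred: 3+0-4=0
First extinction: pred at step 1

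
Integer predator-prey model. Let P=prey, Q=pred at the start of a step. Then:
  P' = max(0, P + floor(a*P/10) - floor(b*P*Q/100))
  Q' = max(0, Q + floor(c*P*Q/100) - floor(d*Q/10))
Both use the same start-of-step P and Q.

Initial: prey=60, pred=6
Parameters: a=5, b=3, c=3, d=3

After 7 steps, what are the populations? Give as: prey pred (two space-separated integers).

Answer: 0 49

Derivation:
Step 1: prey: 60+30-10=80; pred: 6+10-1=15
Step 2: prey: 80+40-36=84; pred: 15+36-4=47
Step 3: prey: 84+42-118=8; pred: 47+118-14=151
Step 4: prey: 8+4-36=0; pred: 151+36-45=142
Step 5: prey: 0+0-0=0; pred: 142+0-42=100
Step 6: prey: 0+0-0=0; pred: 100+0-30=70
Step 7: prey: 0+0-0=0; pred: 70+0-21=49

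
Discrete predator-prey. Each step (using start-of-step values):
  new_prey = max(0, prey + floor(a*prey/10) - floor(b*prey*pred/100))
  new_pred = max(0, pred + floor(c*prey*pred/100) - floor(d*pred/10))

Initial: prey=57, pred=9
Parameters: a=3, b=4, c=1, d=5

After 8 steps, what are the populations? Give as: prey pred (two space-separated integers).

Answer: 49 5

Derivation:
Step 1: prey: 57+17-20=54; pred: 9+5-4=10
Step 2: prey: 54+16-21=49; pred: 10+5-5=10
Step 3: prey: 49+14-19=44; pred: 10+4-5=9
Step 4: prey: 44+13-15=42; pred: 9+3-4=8
Step 5: prey: 42+12-13=41; pred: 8+3-4=7
Step 6: prey: 41+12-11=42; pred: 7+2-3=6
Step 7: prey: 42+12-10=44; pred: 6+2-3=5
Step 8: prey: 44+13-8=49; pred: 5+2-2=5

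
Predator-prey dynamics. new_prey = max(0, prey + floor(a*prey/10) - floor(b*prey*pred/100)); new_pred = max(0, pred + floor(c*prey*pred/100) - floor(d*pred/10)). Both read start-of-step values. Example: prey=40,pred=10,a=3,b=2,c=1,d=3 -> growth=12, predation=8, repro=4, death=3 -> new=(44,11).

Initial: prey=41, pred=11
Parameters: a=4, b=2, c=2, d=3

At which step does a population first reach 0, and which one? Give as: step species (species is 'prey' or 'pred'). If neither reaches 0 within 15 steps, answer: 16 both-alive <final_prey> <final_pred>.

Answer: 5 prey

Derivation:
Step 1: prey: 41+16-9=48; pred: 11+9-3=17
Step 2: prey: 48+19-16=51; pred: 17+16-5=28
Step 3: prey: 51+20-28=43; pred: 28+28-8=48
Step 4: prey: 43+17-41=19; pred: 48+41-14=75
Step 5: prey: 19+7-28=0; pred: 75+28-22=81
First extinction: prey at step 5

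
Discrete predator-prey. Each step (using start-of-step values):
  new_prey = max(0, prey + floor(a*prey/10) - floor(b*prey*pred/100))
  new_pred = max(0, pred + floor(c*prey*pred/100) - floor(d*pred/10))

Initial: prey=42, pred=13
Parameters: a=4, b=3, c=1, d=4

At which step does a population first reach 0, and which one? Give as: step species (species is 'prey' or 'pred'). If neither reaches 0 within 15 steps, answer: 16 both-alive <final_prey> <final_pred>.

Answer: 16 both-alive 42 13

Derivation:
Step 1: prey: 42+16-16=42; pred: 13+5-5=13
Steps 2-15: state stable at prey=42, pred=13 (no change)
No extinction within 15 steps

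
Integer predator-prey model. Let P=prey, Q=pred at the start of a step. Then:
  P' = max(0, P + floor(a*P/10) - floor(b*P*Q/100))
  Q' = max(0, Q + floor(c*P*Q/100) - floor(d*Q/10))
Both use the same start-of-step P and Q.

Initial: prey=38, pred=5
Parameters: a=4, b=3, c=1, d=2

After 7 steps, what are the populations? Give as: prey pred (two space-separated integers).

Answer: 27 52

Derivation:
Step 1: prey: 38+15-5=48; pred: 5+1-1=5
Step 2: prey: 48+19-7=60; pred: 5+2-1=6
Step 3: prey: 60+24-10=74; pred: 6+3-1=8
Step 4: prey: 74+29-17=86; pred: 8+5-1=12
Step 5: prey: 86+34-30=90; pred: 12+10-2=20
Step 6: prey: 90+36-54=72; pred: 20+18-4=34
Step 7: prey: 72+28-73=27; pred: 34+24-6=52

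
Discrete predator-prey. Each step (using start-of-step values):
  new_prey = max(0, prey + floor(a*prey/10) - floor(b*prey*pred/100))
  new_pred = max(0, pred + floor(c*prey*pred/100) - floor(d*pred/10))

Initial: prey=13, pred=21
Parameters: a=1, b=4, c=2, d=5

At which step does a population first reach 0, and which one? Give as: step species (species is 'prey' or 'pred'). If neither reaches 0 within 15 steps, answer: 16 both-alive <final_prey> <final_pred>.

Answer: 16 both-alive 2 1

Derivation:
Step 1: prey: 13+1-10=4; pred: 21+5-10=16
Step 2: prey: 4+0-2=2; pred: 16+1-8=9
Step 3: prey: 2+0-0=2; pred: 9+0-4=5
Step 4: prey: 2+0-0=2; pred: 5+0-2=3
Step 5: prey: 2+0-0=2; pred: 3+0-1=2
Step 6: prey: 2+0-0=2; pred: 2+0-1=1
Step 7: prey: 2+0-0=2; pred: 1+0-0=1
Steps 8-15: state stable at prey=2, pred=1 (no change)
No extinction within 15 steps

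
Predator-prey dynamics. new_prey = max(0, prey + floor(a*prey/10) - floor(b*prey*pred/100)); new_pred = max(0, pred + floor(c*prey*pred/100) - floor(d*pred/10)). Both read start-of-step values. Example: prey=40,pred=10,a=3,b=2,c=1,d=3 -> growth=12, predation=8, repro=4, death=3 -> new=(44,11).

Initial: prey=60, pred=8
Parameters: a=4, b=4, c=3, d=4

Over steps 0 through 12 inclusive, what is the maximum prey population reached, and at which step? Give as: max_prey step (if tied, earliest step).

Answer: 65 1

Derivation:
Step 1: prey: 60+24-19=65; pred: 8+14-3=19
Step 2: prey: 65+26-49=42; pred: 19+37-7=49
Step 3: prey: 42+16-82=0; pred: 49+61-19=91
Step 4: prey: 0+0-0=0; pred: 91+0-36=55
Step 5: prey: 0+0-0=0; pred: 55+0-22=33
Step 6: prey: 0+0-0=0; pred: 33+0-13=20
Step 7: prey: 0+0-0=0; pred: 20+0-8=12
Step 8: prey: 0+0-0=0; pred: 12+0-4=8
Step 9: prey: 0+0-0=0; pred: 8+0-3=5
Step 10: prey: 0+0-0=0; pred: 5+0-2=3
Step 11: prey: 0+0-0=0; pred: 3+0-1=2
Step 12: prey: 0+0-0=0; pred: 2+0-0=2
Max prey = 65 at step 1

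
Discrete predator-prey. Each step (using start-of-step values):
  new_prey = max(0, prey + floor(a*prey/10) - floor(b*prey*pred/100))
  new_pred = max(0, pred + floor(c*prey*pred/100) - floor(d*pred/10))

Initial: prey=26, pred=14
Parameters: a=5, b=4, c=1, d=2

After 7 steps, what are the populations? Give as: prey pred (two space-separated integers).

Step 1: prey: 26+13-14=25; pred: 14+3-2=15
Step 2: prey: 25+12-15=22; pred: 15+3-3=15
Step 3: prey: 22+11-13=20; pred: 15+3-3=15
Step 4: prey: 20+10-12=18; pred: 15+3-3=15
Step 5: prey: 18+9-10=17; pred: 15+2-3=14
Step 6: prey: 17+8-9=16; pred: 14+2-2=14
Step 7: prey: 16+8-8=16; pred: 14+2-2=14

Answer: 16 14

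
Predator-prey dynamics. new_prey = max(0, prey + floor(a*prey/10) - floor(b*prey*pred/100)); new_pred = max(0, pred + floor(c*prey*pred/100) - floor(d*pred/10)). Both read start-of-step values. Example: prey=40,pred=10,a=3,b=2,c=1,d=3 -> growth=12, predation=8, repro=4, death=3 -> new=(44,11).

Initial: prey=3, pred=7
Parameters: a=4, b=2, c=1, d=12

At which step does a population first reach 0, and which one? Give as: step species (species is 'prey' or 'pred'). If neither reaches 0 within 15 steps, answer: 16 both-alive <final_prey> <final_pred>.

Step 1: prey: 3+1-0=4; pred: 7+0-8=0
First extinction: pred at step 1

Answer: 1 pred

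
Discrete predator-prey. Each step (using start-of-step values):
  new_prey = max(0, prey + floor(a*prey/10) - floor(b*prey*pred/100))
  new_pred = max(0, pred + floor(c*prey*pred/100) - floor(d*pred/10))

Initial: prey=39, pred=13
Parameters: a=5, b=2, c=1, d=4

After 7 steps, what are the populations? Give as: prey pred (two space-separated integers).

Answer: 40 67

Derivation:
Step 1: prey: 39+19-10=48; pred: 13+5-5=13
Step 2: prey: 48+24-12=60; pred: 13+6-5=14
Step 3: prey: 60+30-16=74; pred: 14+8-5=17
Step 4: prey: 74+37-25=86; pred: 17+12-6=23
Step 5: prey: 86+43-39=90; pred: 23+19-9=33
Step 6: prey: 90+45-59=76; pred: 33+29-13=49
Step 7: prey: 76+38-74=40; pred: 49+37-19=67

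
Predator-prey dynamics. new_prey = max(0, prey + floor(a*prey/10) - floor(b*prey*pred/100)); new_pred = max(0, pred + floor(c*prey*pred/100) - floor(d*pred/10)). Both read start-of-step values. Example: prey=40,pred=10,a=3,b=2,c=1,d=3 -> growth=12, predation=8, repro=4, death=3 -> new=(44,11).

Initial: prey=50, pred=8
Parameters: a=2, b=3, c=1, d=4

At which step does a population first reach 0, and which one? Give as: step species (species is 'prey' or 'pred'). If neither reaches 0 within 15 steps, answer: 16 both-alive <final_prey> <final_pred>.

Answer: 16 both-alive 30 7

Derivation:
Step 1: prey: 50+10-12=48; pred: 8+4-3=9
Step 2: prey: 48+9-12=45; pred: 9+4-3=10
Step 3: prey: 45+9-13=41; pred: 10+4-4=10
Step 4: prey: 41+8-12=37; pred: 10+4-4=10
Step 5: prey: 37+7-11=33; pred: 10+3-4=9
Step 6: prey: 33+6-8=31; pred: 9+2-3=8
Step 7: prey: 31+6-7=30; pred: 8+2-3=7
Step 8: prey: 30+6-6=30; pred: 7+2-2=7
Steps 9-15: state stable at prey=30, pred=7 (no change)
No extinction within 15 steps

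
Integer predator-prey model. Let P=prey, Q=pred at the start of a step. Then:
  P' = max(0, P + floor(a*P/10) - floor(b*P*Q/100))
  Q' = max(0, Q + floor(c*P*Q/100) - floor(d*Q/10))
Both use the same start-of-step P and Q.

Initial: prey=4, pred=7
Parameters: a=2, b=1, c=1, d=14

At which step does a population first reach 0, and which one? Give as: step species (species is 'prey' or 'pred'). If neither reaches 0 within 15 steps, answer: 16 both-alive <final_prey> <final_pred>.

Step 1: prey: 4+0-0=4; pred: 7+0-9=0
First extinction: pred at step 1

Answer: 1 pred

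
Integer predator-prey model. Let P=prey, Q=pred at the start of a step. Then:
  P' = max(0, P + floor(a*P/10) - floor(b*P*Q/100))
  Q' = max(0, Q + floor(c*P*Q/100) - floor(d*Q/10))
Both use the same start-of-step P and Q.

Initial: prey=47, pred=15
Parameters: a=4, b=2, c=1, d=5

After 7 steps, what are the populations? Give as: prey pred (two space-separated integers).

Step 1: prey: 47+18-14=51; pred: 15+7-7=15
Step 2: prey: 51+20-15=56; pred: 15+7-7=15
Step 3: prey: 56+22-16=62; pred: 15+8-7=16
Step 4: prey: 62+24-19=67; pred: 16+9-8=17
Step 5: prey: 67+26-22=71; pred: 17+11-8=20
Step 6: prey: 71+28-28=71; pred: 20+14-10=24
Step 7: prey: 71+28-34=65; pred: 24+17-12=29

Answer: 65 29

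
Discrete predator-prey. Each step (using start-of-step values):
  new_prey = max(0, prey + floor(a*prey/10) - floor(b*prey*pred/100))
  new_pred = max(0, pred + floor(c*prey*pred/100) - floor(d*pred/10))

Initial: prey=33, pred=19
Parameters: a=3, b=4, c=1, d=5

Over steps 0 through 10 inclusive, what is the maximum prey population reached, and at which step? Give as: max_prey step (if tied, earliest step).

Answer: 44 10

Derivation:
Step 1: prey: 33+9-25=17; pred: 19+6-9=16
Step 2: prey: 17+5-10=12; pred: 16+2-8=10
Step 3: prey: 12+3-4=11; pred: 10+1-5=6
Step 4: prey: 11+3-2=12; pred: 6+0-3=3
Step 5: prey: 12+3-1=14; pred: 3+0-1=2
Step 6: prey: 14+4-1=17; pred: 2+0-1=1
Step 7: prey: 17+5-0=22; pred: 1+0-0=1
Step 8: prey: 22+6-0=28; pred: 1+0-0=1
Step 9: prey: 28+8-1=35; pred: 1+0-0=1
Step 10: prey: 35+10-1=44; pred: 1+0-0=1
Max prey = 44 at step 10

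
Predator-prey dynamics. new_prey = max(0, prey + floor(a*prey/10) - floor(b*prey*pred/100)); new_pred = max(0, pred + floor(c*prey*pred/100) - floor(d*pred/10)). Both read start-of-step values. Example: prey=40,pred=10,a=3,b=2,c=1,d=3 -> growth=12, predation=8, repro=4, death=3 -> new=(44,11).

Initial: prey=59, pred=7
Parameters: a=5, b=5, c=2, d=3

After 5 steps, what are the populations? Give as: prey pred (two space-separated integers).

Step 1: prey: 59+29-20=68; pred: 7+8-2=13
Step 2: prey: 68+34-44=58; pred: 13+17-3=27
Step 3: prey: 58+29-78=9; pred: 27+31-8=50
Step 4: prey: 9+4-22=0; pred: 50+9-15=44
Step 5: prey: 0+0-0=0; pred: 44+0-13=31

Answer: 0 31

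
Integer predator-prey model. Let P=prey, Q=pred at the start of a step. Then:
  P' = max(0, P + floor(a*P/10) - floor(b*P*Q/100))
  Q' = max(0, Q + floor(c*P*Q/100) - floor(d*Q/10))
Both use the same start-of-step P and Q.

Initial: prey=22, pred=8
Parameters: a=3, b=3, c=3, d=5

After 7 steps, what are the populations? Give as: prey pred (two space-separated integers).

Answer: 11 16

Derivation:
Step 1: prey: 22+6-5=23; pred: 8+5-4=9
Step 2: prey: 23+6-6=23; pred: 9+6-4=11
Step 3: prey: 23+6-7=22; pred: 11+7-5=13
Step 4: prey: 22+6-8=20; pred: 13+8-6=15
Step 5: prey: 20+6-9=17; pred: 15+9-7=17
Step 6: prey: 17+5-8=14; pred: 17+8-8=17
Step 7: prey: 14+4-7=11; pred: 17+7-8=16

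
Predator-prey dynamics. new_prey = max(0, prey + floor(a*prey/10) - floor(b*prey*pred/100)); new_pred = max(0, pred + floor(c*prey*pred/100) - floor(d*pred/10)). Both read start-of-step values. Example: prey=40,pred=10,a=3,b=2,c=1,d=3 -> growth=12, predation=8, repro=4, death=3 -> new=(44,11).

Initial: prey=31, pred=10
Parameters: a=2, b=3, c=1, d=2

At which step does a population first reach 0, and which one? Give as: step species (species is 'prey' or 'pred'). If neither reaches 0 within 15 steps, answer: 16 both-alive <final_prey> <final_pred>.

Answer: 16 both-alive 9 4

Derivation:
Step 1: prey: 31+6-9=28; pred: 10+3-2=11
Step 2: prey: 28+5-9=24; pred: 11+3-2=12
Step 3: prey: 24+4-8=20; pred: 12+2-2=12
Step 4: prey: 20+4-7=17; pred: 12+2-2=12
Step 5: prey: 17+3-6=14; pred: 12+2-2=12
Step 6: prey: 14+2-5=11; pred: 12+1-2=11
Step 7: prey: 11+2-3=10; pred: 11+1-2=10
Step 8: prey: 10+2-3=9; pred: 10+1-2=9
Step 9: prey: 9+1-2=8; pred: 9+0-1=8
Step 10: prey: 8+1-1=8; pred: 8+0-1=7
Step 11: prey: 8+1-1=8; pred: 7+0-1=6
Step 12: prey: 8+1-1=8; pred: 6+0-1=5
Step 13: prey: 8+1-1=8; pred: 5+0-1=4
Step 14: prey: 8+1-0=9; pred: 4+0-0=4
Step 15: prey: 9+1-1=9; pred: 4+0-0=4
No extinction within 15 steps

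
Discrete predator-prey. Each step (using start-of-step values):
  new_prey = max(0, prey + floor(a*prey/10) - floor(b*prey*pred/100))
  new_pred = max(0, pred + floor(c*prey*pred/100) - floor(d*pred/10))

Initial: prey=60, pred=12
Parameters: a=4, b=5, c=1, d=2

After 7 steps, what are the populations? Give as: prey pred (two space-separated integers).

Step 1: prey: 60+24-36=48; pred: 12+7-2=17
Step 2: prey: 48+19-40=27; pred: 17+8-3=22
Step 3: prey: 27+10-29=8; pred: 22+5-4=23
Step 4: prey: 8+3-9=2; pred: 23+1-4=20
Step 5: prey: 2+0-2=0; pred: 20+0-4=16
Step 6: prey: 0+0-0=0; pred: 16+0-3=13
Step 7: prey: 0+0-0=0; pred: 13+0-2=11

Answer: 0 11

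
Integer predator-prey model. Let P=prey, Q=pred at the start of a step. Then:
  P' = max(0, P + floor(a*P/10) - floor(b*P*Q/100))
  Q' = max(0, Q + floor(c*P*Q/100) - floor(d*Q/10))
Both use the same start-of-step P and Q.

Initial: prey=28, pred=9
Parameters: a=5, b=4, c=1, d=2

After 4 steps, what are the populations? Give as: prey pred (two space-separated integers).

Step 1: prey: 28+14-10=32; pred: 9+2-1=10
Step 2: prey: 32+16-12=36; pred: 10+3-2=11
Step 3: prey: 36+18-15=39; pred: 11+3-2=12
Step 4: prey: 39+19-18=40; pred: 12+4-2=14

Answer: 40 14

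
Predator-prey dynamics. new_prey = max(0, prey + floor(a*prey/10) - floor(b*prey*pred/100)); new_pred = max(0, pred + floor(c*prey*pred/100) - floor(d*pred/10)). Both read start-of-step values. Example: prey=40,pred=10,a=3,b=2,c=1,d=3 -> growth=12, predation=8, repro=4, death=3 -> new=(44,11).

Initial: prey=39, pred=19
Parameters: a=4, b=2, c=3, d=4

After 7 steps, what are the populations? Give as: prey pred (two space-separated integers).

Step 1: prey: 39+15-14=40; pred: 19+22-7=34
Step 2: prey: 40+16-27=29; pred: 34+40-13=61
Step 3: prey: 29+11-35=5; pred: 61+53-24=90
Step 4: prey: 5+2-9=0; pred: 90+13-36=67
Step 5: prey: 0+0-0=0; pred: 67+0-26=41
Step 6: prey: 0+0-0=0; pred: 41+0-16=25
Step 7: prey: 0+0-0=0; pred: 25+0-10=15

Answer: 0 15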